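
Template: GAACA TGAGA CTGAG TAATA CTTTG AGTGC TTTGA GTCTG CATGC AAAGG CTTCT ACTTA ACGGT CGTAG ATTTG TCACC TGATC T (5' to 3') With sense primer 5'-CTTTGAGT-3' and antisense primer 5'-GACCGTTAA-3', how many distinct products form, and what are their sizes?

Two products: 46 bp, 37 bp

The forward primer CTTTGAGT matches the top strand at positions 21–28, 30–37.
The reverse primer's reverse complement is TTAACGGTC, matching at positions 58–66.
Each forward site pairs with the reverse site to give a product ending at position 66: sizes 46, 37 bp.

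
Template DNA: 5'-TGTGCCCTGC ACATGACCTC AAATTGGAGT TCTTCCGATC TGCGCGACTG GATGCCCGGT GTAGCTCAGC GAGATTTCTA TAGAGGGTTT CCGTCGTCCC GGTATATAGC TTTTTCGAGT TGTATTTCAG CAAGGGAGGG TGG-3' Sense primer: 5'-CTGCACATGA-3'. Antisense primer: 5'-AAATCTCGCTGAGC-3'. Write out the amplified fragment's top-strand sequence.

The forward primer matches the template at positions 7–16.
The reverse primer's reverse complement is GCTCAGCGAGATTT, which matches the template at positions 64–77.
The product is the template from position 7 through 77 (71 bp).

5'-CTGCACATGACCTCAAATTGGAGTTCTTCCGATCTGCGCGACTGGATGCCCGGTGTAGCTCAGCGAGATTT-3'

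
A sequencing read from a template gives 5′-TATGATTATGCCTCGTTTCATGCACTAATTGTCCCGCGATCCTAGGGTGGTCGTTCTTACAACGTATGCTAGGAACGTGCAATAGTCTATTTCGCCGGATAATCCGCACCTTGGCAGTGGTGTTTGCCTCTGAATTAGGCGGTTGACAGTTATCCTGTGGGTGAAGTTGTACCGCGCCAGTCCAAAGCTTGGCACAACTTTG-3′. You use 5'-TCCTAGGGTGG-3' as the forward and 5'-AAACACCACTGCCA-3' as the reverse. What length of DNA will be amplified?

86 bp

The forward primer matches the template at positions 40–50.
The reverse primer's reverse complement is TGGCAGTGGTGTTT, which matches the template at positions 112–125.
Product length = (reverse-primer end) − (forward-primer start) + 1 = 125 − 40 + 1 = 86 bp.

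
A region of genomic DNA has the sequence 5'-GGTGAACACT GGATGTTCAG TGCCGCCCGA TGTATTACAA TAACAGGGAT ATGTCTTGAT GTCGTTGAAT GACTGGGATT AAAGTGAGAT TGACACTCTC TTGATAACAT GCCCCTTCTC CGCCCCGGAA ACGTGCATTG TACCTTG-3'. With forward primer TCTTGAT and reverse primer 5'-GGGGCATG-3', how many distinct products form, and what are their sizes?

Two products: 62 bp, 17 bp

The forward primer TCTTGAT matches the top strand at positions 54–60, 99–105.
The reverse primer's reverse complement is CATGCCCC, matching at positions 108–115.
Each forward site pairs with the reverse site to give a product ending at position 115: sizes 62, 17 bp.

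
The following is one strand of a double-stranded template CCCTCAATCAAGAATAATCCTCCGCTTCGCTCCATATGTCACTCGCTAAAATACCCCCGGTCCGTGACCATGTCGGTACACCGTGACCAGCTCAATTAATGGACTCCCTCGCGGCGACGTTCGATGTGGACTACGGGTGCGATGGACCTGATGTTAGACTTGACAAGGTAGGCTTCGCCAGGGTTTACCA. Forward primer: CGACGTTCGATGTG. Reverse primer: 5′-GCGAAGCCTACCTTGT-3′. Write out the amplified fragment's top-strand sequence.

5'-CGACGTTCGATGTGGACTACGGGTGCGATGGACCTGATGTTAGACTTGACAAGGTAGGCTTCGC-3'

Scanning the template, CGACGTTCGATGTG occurs at positions 115–128; this primer anneals to the bottom strand there with its 3' end pointing downstream.
Taking the reverse complement of GCGAAGCCTACCTTGT gives ACAAGGTAGGCTTCGC, found at positions 163–178 on the template; the primer anneals here to the top strand with its 3' end pointing upstream.
The product is the template from position 115 through 178 (64 bp).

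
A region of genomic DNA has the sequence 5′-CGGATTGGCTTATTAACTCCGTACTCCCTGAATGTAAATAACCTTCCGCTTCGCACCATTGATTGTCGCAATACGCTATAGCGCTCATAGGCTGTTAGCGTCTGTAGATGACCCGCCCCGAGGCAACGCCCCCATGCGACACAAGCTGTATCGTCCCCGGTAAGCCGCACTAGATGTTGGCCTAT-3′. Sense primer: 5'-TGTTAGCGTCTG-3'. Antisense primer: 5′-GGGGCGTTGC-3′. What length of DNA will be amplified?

Scanning the template, TGTTAGCGTCTG occurs at positions 93–104; this primer anneals to the bottom strand there with its 3' end pointing downstream.
Reverse complement of the reverse primer: GCAACGCCCC. This occurs on the top strand at positions 123–132.
The product runs from position 93 to position 132, so its length is 132 − 93 + 1 = 40 bp.

40 bp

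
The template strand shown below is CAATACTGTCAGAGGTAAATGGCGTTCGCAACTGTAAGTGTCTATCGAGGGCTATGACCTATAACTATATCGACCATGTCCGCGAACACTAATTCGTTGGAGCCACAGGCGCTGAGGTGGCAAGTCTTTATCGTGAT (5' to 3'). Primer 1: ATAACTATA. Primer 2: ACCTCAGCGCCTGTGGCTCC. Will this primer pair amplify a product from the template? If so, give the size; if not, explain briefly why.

Primer 1 (ATAACTATA) matches the top strand at positions 61–69; it acts as a forward primer.
Primer 2's reverse complement is GGAGCCACAGGCGCTGAGGT, matching the top strand at positions 99–118; it acts as a reverse primer.
The 3' ends face each other across positions 61–118, giving a 58 bp product.

Yes — a 58 bp product.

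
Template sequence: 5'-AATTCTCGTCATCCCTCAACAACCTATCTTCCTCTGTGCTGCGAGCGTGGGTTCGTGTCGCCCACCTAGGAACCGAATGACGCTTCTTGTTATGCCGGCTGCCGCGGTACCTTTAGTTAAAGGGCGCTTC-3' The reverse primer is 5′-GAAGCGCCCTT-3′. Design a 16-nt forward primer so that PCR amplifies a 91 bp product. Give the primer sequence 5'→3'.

The reverse primer's reverse complement AAGGGCGCTTC matches the template at positions 120–130, so the product ends at position 130.
A 91 bp product then starts at position 130 − 91 + 1 = 40.
The forward primer is identical to the top strand there: TGCGAGCGTGGGTTCG.

5'-TGCGAGCGTGGGTTCG-3'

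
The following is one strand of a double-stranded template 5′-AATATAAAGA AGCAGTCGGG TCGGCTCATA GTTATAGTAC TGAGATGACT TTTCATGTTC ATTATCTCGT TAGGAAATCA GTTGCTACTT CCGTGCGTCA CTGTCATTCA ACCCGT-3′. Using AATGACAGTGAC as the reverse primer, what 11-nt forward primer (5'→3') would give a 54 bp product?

The reverse primer's reverse complement GTCACTGTCATT matches the template at positions 97–108, so the product ends at position 108.
A 54 bp product then starts at position 108 − 54 + 1 = 55.
The forward primer is identical to the top strand there: ATGTTCATTAT.

5'-ATGTTCATTAT-3'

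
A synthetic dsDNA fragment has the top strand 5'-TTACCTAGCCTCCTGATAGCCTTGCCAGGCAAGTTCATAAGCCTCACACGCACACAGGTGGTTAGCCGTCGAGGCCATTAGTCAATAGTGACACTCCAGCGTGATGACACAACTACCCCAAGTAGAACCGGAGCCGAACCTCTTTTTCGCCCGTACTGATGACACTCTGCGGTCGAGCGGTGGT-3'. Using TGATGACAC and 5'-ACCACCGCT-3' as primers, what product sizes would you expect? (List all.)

83 bp, 28 bp

The forward primer TGATGACAC matches the top strand at positions 102–110, 157–165.
The reverse primer's reverse complement is AGCGGTGGT, matching at positions 176–184.
Each forward site pairs with the reverse site to give a product ending at position 184: sizes 83, 28 bp.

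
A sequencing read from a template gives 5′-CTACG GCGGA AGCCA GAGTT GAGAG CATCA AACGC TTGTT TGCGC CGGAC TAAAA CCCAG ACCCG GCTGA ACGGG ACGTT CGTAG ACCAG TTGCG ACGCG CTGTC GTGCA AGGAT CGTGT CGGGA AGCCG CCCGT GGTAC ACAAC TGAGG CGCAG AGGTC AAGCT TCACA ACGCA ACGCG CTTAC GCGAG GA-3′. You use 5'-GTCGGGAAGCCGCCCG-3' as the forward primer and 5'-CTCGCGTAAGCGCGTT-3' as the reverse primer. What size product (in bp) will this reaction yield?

Forward primer GTCGGGAAGCCGCCCG is found on the top strand at positions 119–134.
Reverse complement of the reverse primer: AACGCGCTTACGCGAG. This occurs on the top strand at positions 175–190.
Amplicon spans positions 119–190: 72 bp.

72 bp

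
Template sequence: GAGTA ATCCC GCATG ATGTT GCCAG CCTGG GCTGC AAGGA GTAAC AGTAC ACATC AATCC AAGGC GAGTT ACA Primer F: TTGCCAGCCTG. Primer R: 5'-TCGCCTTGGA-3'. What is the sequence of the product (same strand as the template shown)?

5'-TTGCCAGCCTGGGCTGCAAGGAGTAACAGTACACATCAATCCAAGGCGA-3'

The forward primer matches the template at positions 19–29.
Taking the reverse complement of TCGCCTTGGA gives TCCAAGGCGA, found at positions 58–67 on the template; the primer anneals here to the top strand with its 3' end pointing upstream.
The product is the template from position 19 through 67 (49 bp).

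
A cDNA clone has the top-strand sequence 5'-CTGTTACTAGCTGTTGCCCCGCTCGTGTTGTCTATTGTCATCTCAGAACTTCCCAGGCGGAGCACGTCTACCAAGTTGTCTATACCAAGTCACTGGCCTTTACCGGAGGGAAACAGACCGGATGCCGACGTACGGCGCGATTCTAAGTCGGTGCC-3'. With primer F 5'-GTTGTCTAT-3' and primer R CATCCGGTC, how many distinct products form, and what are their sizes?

The forward primer GTTGTCTAT matches the top strand at positions 27–35, 75–83.
The reverse primer's reverse complement is GACCGGATG, matching at positions 116–124.
Each forward site pairs with the reverse site to give a product ending at position 124: sizes 98, 50 bp.

Two products: 98 bp, 50 bp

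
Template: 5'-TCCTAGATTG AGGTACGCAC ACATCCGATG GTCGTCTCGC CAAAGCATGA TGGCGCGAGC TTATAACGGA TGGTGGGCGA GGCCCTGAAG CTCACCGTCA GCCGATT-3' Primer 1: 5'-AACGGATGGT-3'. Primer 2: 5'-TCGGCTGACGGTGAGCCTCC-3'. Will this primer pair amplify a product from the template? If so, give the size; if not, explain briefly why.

Primer 2 (TCGGCTGACGGTGAGCCTCC) does not match the top strand, and its reverse complement GGAGGCTCACCGTCAGCCGA does not match either.
With no annealing site for primer 2, no amplification occurs.

No product — primer 2 has no binding site in the template.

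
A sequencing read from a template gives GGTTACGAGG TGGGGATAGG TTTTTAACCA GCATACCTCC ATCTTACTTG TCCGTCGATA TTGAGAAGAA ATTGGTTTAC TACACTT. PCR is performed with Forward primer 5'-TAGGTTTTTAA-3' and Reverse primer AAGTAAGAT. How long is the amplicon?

33 bp

The forward primer matches the template at positions 17–27.
Reverse complement of the reverse primer: ATCTTACTT. This occurs on the top strand at positions 41–49.
Amplicon spans positions 17–49: 33 bp.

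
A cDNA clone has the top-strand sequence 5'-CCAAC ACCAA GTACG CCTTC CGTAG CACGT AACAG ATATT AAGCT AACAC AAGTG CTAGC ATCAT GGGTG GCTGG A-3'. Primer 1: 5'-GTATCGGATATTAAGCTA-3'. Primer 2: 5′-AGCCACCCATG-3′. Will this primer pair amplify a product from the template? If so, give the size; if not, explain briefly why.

Primer 1 (GTATCGGATATTAAGCTA) does not match the top strand, and its reverse complement TAGCTTAATATCCGATAC does not match either.
With no annealing site for primer 1, no amplification occurs.

No product — primer 1 has no binding site in the template.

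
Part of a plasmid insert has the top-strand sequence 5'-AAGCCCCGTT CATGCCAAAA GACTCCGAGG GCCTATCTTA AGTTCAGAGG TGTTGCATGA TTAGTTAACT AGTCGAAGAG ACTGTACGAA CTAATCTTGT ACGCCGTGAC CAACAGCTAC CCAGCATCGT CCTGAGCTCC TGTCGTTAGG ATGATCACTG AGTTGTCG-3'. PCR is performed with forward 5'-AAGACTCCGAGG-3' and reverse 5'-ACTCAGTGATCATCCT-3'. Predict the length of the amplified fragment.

145 bp

Forward primer AAGACTCCGAGG is found on the top strand at positions 19–30.
Taking the reverse complement of ACTCAGTGATCATCCT gives AGGATGATCACTGAGT, found at positions 148–163 on the template; the primer anneals here to the top strand with its 3' end pointing upstream.
Amplicon spans positions 19–163: 145 bp.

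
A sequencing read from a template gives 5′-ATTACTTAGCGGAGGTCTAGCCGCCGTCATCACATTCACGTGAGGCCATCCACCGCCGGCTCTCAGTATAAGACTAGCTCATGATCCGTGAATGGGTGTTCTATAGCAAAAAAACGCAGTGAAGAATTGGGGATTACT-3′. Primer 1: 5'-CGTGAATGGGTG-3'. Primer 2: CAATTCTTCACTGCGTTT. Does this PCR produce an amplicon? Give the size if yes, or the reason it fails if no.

Yes — a 43 bp product.

Primer 1 (CGTGAATGGGTG) matches the top strand at positions 87–98; it acts as a forward primer.
Primer 2's reverse complement is AAACGCAGTGAAGAATTG, matching the top strand at positions 112–129; it acts as a reverse primer.
The 3' ends face each other across positions 87–129, giving a 43 bp product.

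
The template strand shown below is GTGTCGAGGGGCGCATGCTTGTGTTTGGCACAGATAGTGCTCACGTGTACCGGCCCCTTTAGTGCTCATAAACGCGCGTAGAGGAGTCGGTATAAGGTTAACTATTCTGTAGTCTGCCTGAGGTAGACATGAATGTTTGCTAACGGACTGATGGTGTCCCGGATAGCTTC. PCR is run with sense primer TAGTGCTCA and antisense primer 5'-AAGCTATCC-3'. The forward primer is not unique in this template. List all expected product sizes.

135 bp, 110 bp

The forward primer TAGTGCTCA matches the top strand at positions 35–43, 60–68.
The reverse primer's reverse complement is GGATAGCTT, matching at positions 161–169.
Each forward site pairs with the reverse site to give a product ending at position 169: sizes 135, 110 bp.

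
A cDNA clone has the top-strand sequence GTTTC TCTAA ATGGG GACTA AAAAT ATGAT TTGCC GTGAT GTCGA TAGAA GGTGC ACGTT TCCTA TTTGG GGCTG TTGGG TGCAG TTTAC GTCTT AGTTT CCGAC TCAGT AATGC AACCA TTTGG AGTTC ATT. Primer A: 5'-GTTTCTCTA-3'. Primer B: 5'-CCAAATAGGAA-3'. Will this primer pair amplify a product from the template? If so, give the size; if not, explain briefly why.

Yes — a 70 bp product.

Primer A (GTTTCTCTA) matches the top strand at positions 1–9; it acts as a forward primer.
Primer B's reverse complement is TTCCTATTTGG, matching the top strand at positions 60–70; it acts as a reverse primer.
The 3' ends face each other across positions 1–70, giving a 70 bp product.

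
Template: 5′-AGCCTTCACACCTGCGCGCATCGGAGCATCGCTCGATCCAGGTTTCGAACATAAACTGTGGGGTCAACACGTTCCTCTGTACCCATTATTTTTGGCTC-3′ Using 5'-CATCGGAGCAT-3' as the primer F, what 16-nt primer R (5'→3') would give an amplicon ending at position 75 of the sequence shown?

The forward primer binds at positions 19–29; the product's 3' end on the top strand is position 75.
The reverse primer anneals to the top strand over positions 60–75, i.e. to GGGGTCAACACGTTCC.
Its sequence written 5'→3' is the reverse complement: GGAACGTGTTGACCCC.

5'-GGAACGTGTTGACCCC-3'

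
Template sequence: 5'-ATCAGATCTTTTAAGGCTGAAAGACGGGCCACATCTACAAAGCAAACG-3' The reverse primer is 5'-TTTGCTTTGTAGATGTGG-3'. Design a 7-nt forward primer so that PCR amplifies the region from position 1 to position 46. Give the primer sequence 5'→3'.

The reverse primer's reverse complement CCACATCTACAAAGCAAA matches the template at positions 29–46; the product starts at position 1.
The forward primer is identical to the top strand over positions 1–7: ATCAGAT.

5'-ATCAGAT-3'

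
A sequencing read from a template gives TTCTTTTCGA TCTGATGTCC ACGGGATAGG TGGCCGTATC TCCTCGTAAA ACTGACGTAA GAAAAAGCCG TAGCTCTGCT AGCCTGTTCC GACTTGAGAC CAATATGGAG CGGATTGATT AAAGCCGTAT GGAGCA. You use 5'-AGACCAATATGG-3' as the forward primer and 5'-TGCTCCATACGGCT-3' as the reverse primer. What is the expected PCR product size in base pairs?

Forward primer AGACCAATATGG is found on the top strand at positions 97–108.
The reverse primer's reverse complement is AGCCGTATGGAGCA, which matches the template at positions 123–136.
Product length = (reverse-primer end) − (forward-primer start) + 1 = 136 − 97 + 1 = 40 bp.

40 bp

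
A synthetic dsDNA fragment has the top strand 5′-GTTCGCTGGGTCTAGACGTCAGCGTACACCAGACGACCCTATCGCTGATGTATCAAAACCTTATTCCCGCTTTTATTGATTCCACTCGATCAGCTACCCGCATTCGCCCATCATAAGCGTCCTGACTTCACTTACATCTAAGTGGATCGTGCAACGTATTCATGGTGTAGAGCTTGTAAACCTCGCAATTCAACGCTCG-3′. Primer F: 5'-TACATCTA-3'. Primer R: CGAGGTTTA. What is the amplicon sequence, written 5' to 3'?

Scanning the template, TACATCTA occurs at positions 133–140; this primer anneals to the bottom strand there with its 3' end pointing downstream.
The reverse primer's reverse complement is TAAACCTCG, which matches the template at positions 177–185.
The product is the template from position 133 through 185 (53 bp).

5'-TACATCTAAGTGGATCGTGCAACGTATTCATGGTGTAGAGCTTGTAAACCTCG-3'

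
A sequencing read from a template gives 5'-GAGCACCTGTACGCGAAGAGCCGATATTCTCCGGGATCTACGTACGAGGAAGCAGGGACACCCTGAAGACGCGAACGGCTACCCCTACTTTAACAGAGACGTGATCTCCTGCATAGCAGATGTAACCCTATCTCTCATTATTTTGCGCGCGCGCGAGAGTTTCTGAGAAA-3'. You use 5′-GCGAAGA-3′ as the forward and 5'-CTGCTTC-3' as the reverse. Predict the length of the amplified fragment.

43 bp

Forward primer GCGAAGA is found on the top strand at positions 13–19.
Reverse complement of the reverse primer: GAAGCAG. This occurs on the top strand at positions 49–55.
Product length = (reverse-primer end) − (forward-primer start) + 1 = 55 − 13 + 1 = 43 bp.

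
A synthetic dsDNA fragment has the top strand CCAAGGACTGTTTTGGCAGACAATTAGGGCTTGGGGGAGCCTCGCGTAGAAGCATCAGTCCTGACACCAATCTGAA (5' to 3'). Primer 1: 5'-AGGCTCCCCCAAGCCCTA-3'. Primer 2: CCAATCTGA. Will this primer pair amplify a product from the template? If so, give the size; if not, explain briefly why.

No product — the primers' 3' ends point away from each other.

Primer 1 (AGGCTCCCCCAAGCCCTA) has reverse complement TAGGGCTTGGGGGAGCCT, which matches the top strand at positions 25–42; primer 1 anneals to the top strand there with its 3' end pointing upstream toward position 25.
Primer 2 (CCAATCTGA) matches the top strand directly at positions 67–75; it anneals to the bottom strand with its 3' end pointing downstream toward position 75.
The 3' ends diverge (primer 1 extends toward position 1, primer 2 toward position 76), so the primers never converge on a shared product.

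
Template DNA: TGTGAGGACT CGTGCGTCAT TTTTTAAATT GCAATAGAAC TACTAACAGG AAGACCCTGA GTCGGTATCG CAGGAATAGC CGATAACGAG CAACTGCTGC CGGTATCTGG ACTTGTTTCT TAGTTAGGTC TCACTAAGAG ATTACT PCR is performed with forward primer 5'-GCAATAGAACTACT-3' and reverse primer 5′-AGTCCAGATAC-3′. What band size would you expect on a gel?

83 bp

Forward primer GCAATAGAACTACT is found on the top strand at positions 31–44.
Reverse complement of the reverse primer: GTATCTGGACT. This occurs on the top strand at positions 103–113.
Amplicon spans positions 31–113: 83 bp.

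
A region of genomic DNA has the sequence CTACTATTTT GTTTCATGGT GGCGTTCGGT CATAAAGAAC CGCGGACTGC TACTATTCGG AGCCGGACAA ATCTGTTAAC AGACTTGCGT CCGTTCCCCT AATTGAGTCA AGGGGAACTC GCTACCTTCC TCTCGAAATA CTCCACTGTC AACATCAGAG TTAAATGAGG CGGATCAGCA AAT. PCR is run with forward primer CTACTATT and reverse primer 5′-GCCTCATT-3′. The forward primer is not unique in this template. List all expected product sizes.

The forward primer CTACTATT matches the top strand at positions 1–8, 50–57.
The reverse primer's reverse complement is AATGAGGC, matching at positions 164–171.
Each forward site pairs with the reverse site to give a product ending at position 171: sizes 171, 122 bp.

171 bp, 122 bp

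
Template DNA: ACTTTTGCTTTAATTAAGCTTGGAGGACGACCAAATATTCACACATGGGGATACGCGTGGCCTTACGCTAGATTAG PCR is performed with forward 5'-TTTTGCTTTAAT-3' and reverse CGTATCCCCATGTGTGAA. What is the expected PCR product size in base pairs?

Scanning the template, TTTTGCTTTAAT occurs at positions 3–14; this primer anneals to the bottom strand there with its 3' end pointing downstream.
Taking the reverse complement of CGTATCCCCATGTGTGAA gives TTCACACATGGGGATACG, found at positions 38–55 on the template; the primer anneals here to the top strand with its 3' end pointing upstream.
The product runs from position 3 to position 55, so its length is 55 − 3 + 1 = 53 bp.

53 bp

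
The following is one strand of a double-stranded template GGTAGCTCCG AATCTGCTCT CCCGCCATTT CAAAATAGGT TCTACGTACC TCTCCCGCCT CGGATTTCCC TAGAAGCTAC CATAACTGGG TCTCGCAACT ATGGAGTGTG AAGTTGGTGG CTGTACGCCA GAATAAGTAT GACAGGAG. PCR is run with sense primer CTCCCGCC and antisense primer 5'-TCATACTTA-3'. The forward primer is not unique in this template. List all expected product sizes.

124 bp, 91 bp

The forward primer CTCCCGCC matches the top strand at positions 19–26, 52–59.
The reverse primer's reverse complement is TAAGTATGA, matching at positions 134–142.
Each forward site pairs with the reverse site to give a product ending at position 142: sizes 124, 91 bp.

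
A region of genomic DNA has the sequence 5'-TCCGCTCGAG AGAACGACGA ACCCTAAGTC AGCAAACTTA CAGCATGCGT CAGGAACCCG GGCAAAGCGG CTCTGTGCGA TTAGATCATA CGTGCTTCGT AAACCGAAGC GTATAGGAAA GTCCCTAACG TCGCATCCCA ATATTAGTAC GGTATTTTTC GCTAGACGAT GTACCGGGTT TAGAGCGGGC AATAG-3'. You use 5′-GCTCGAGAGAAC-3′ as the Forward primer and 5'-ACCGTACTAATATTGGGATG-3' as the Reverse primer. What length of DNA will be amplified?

Scanning the template, GCTCGAGAGAAC occurs at positions 4–15; this primer anneals to the bottom strand there with its 3' end pointing downstream.
The reverse primer's reverse complement is CATCCCAATATTAGTACGGT, which matches the template at positions 134–153.
The product runs from position 4 to position 153, so its length is 153 − 4 + 1 = 150 bp.

150 bp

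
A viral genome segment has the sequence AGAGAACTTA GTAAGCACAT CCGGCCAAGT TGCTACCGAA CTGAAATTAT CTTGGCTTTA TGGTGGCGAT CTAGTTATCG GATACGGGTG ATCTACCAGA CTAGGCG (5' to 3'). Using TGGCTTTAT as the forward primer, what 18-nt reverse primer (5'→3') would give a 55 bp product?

The forward primer binds at positions 53–61, so a 55 bp product ends at position 53 + 55 − 1 = 107.
The reverse primer anneals to the top strand over positions 90–107, i.e. to GATCTACCAGACTAGGCG.
Its sequence written 5'→3' is the reverse complement: CGCCTAGTCTGGTAGATC.

5'-CGCCTAGTCTGGTAGATC-3'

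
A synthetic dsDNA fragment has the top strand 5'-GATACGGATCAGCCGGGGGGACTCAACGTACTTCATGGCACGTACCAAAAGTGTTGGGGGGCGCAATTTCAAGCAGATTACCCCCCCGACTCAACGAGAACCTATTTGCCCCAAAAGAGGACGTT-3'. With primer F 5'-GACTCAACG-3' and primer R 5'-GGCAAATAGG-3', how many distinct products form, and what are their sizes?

Two products: 91 bp, 23 bp

The forward primer GACTCAACG matches the top strand at positions 20–28, 88–96.
The reverse primer's reverse complement is CCTATTTGCC, matching at positions 101–110.
Each forward site pairs with the reverse site to give a product ending at position 110: sizes 91, 23 bp.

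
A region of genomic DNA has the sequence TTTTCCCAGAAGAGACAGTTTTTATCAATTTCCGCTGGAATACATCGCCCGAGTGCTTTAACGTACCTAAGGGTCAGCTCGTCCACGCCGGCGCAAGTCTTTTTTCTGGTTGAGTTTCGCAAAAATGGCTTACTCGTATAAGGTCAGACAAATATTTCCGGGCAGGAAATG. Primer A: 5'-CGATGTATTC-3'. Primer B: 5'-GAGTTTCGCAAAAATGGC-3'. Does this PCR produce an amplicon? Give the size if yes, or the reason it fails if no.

Primer A (CGATGTATTC) has reverse complement GAATACATCG, which matches the top strand at positions 38–47; primer A anneals to the top strand there with its 3' end pointing upstream toward position 38.
Primer B (GAGTTTCGCAAAAATGGC) matches the top strand directly at positions 112–129; it anneals to the bottom strand with its 3' end pointing downstream toward position 129.
The 3' ends diverge (primer A extends toward position 1, primer B toward position 171), so the primers never converge on a shared product.

No product — the primers' 3' ends point away from each other.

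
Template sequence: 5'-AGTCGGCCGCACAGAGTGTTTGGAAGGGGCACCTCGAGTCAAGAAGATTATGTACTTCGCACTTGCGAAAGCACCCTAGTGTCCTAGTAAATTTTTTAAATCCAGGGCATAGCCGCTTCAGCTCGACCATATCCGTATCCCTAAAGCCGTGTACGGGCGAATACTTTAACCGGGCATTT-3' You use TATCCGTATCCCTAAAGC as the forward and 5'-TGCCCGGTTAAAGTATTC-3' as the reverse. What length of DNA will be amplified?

47 bp

The forward primer matches the template at positions 130–147.
The reverse primer's reverse complement is GAATACTTTAACCGGGCA, which matches the template at positions 159–176.
Product length = (reverse-primer end) − (forward-primer start) + 1 = 176 − 130 + 1 = 47 bp.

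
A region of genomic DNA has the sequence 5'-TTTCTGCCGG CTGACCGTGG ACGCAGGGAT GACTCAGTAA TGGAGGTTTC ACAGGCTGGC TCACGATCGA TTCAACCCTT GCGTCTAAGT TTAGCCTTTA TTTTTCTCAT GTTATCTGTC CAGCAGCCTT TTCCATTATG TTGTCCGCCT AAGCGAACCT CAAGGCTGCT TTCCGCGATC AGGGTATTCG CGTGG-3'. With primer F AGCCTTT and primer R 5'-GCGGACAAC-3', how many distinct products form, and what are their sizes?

Two products: 56 bp, 24 bp

The forward primer AGCCTTT matches the top strand at positions 93–99, 125–131.
The reverse primer's reverse complement is GTTGTCCGC, matching at positions 140–148.
Each forward site pairs with the reverse site to give a product ending at position 148: sizes 56, 24 bp.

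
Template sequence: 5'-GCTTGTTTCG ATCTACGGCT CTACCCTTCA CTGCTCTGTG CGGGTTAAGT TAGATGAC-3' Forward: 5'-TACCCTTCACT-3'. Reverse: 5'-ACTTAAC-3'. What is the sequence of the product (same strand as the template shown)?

The forward primer matches the template at positions 22–32.
Reverse complement of the reverse primer: GTTAAGT. This occurs on the top strand at positions 44–50.
The product is the template from position 22 through 50 (29 bp).

5'-TACCCTTCACTGCTCTGTGCGGGTTAAGT-3'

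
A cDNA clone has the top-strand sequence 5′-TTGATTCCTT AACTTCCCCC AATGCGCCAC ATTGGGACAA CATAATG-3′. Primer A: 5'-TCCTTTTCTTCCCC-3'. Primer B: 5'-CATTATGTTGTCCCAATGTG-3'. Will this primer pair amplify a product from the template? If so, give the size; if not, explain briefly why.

No product — primer A has no binding site in the template.

Primer A (TCCTTTTCTTCCCC) does not match the top strand, and its reverse complement GGGGAAGAAAAGGA does not match either.
With no annealing site for primer A, no amplification occurs.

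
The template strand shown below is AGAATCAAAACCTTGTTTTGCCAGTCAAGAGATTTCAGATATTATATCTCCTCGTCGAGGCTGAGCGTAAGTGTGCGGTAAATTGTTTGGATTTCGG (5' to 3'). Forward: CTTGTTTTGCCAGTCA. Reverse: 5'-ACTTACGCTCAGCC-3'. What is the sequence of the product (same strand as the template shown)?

5'-CTTGTTTTGCCAGTCAAGAGATTTCAGATATTATATCTCCTCGTCGAGGCTGAGCGTAAGT-3'

Forward primer CTTGTTTTGCCAGTCA is found on the top strand at positions 12–27.
The reverse primer's reverse complement is GGCTGAGCGTAAGT, which matches the template at positions 59–72.
The product is the template from position 12 through 72 (61 bp).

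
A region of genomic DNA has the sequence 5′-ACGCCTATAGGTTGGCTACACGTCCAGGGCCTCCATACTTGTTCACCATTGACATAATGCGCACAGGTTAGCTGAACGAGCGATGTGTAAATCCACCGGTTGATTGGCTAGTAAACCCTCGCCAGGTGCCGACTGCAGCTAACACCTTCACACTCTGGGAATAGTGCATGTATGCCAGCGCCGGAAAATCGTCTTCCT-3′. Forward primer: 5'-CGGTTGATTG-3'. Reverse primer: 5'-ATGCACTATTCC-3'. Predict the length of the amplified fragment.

The forward primer matches the template at positions 97–106.
The reverse primer's reverse complement is GGAATAGTGCAT, which matches the template at positions 158–169.
Amplicon spans positions 97–169: 73 bp.

73 bp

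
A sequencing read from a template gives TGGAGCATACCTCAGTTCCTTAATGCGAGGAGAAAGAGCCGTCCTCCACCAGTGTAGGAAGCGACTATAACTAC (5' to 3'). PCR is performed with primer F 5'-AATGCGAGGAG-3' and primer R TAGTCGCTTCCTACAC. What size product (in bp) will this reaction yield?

46 bp

The forward primer matches the template at positions 22–32.
Taking the reverse complement of TAGTCGCTTCCTACAC gives GTGTAGGAAGCGACTA, found at positions 52–67 on the template; the primer anneals here to the top strand with its 3' end pointing upstream.
Amplicon spans positions 22–67: 46 bp.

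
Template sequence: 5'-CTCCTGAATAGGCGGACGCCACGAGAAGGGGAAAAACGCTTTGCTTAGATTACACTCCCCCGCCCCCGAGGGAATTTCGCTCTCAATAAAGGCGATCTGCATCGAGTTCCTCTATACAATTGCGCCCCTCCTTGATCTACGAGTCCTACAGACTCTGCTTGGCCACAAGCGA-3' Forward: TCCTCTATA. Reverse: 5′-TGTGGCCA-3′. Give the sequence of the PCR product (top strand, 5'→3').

The forward primer matches the template at positions 108–116.
The reverse primer's reverse complement is TGGCCACA, which matches the template at positions 160–167.
The product is the template from position 108 through 167 (60 bp).

5'-TCCTCTATACAATTGCGCCCCTCCTTGATCTACGAGTCCTACAGACTCTGCTTGGCCACA-3'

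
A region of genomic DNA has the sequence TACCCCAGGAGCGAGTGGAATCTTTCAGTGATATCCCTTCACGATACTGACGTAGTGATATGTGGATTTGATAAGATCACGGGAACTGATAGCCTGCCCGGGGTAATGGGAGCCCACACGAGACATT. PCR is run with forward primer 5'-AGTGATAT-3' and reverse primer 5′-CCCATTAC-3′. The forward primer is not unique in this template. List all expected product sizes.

The forward primer AGTGATAT matches the top strand at positions 27–34, 54–61.
The reverse primer's reverse complement is GTAATGGG, matching at positions 103–110.
Each forward site pairs with the reverse site to give a product ending at position 110: sizes 84, 57 bp.

84 bp, 57 bp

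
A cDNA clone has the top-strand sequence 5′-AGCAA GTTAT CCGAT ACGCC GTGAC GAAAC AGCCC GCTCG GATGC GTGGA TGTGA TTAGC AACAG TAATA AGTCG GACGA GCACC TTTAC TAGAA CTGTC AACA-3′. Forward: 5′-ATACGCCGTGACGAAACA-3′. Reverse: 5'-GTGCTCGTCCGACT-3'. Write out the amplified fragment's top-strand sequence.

Scanning the template, ATACGCCGTGACGAAACA occurs at positions 14–31; this primer anneals to the bottom strand there with its 3' end pointing downstream.
Taking the reverse complement of GTGCTCGTCCGACT gives AGTCGGACGAGCAC, found at positions 71–84 on the template; the primer anneals here to the top strand with its 3' end pointing upstream.
The product is the template from position 14 through 84 (71 bp).

5'-ATACGCCGTGACGAAACAGCCCGCTCGGATGCGTGGATGTGATTAGCAACAGTAATAAGTCGGACGAGCAC-3'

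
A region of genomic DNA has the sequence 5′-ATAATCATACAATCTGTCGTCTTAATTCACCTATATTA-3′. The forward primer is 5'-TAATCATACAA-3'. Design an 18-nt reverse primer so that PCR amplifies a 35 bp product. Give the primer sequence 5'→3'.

5'-ATATAGGTGAATTAAGAC-3'

The forward primer binds at positions 2–12, so a 35 bp product ends at position 2 + 35 − 1 = 36.
The reverse primer anneals to the top strand over positions 19–36, i.e. to GTCTTAATTCACCTATAT.
Its sequence written 5'→3' is the reverse complement: ATATAGGTGAATTAAGAC.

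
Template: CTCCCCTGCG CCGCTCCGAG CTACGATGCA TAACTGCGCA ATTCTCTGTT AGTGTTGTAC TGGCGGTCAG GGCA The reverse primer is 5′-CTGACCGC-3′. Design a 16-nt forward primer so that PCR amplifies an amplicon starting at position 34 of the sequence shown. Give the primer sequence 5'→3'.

5'-CTGCGCAATTCTCTGT-3'

The reverse primer's reverse complement GCGGTCAG matches the template at positions 63–70; the product starts at position 34.
The forward primer is identical to the top strand over positions 34–49: CTGCGCAATTCTCTGT.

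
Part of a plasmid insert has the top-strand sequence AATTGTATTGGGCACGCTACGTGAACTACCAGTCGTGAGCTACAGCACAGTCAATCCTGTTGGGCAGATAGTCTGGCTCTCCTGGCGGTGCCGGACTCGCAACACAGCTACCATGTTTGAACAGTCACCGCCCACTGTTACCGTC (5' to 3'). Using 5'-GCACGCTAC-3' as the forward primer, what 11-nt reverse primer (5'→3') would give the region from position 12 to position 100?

5'-GCGAGTCCGGC-3'

The product's 3' end on the top strand is position 100.
The reverse primer anneals to the top strand over positions 90–100, i.e. to GCCGGACTCGC.
Its sequence written 5'→3' is the reverse complement: GCGAGTCCGGC.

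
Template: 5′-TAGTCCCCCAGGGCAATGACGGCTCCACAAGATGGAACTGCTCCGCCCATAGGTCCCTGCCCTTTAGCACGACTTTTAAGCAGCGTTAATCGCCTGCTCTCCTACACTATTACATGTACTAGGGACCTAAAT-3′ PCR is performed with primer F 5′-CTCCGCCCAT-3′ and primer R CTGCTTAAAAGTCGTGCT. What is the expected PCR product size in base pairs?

Forward primer CTCCGCCCAT is found on the top strand at positions 41–50.
Taking the reverse complement of CTGCTTAAAAGTCGTGCT gives AGCACGACTTTTAAGCAG, found at positions 66–83 on the template; the primer anneals here to the top strand with its 3' end pointing upstream.
Product length = (reverse-primer end) − (forward-primer start) + 1 = 83 − 41 + 1 = 43 bp.

43 bp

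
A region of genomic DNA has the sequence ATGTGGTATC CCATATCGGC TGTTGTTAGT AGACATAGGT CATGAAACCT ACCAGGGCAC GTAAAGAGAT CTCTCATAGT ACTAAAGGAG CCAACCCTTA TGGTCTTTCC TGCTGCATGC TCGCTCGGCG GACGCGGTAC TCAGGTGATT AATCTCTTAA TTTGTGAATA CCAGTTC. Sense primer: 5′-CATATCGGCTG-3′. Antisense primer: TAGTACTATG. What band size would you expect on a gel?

Scanning the template, CATATCGGCTG occurs at positions 12–22; this primer anneals to the bottom strand there with its 3' end pointing downstream.
Taking the reverse complement of TAGTACTATG gives CATAGTACTA, found at positions 75–84 on the template; the primer anneals here to the top strand with its 3' end pointing upstream.
Product length = (reverse-primer end) − (forward-primer start) + 1 = 84 − 12 + 1 = 73 bp.

73 bp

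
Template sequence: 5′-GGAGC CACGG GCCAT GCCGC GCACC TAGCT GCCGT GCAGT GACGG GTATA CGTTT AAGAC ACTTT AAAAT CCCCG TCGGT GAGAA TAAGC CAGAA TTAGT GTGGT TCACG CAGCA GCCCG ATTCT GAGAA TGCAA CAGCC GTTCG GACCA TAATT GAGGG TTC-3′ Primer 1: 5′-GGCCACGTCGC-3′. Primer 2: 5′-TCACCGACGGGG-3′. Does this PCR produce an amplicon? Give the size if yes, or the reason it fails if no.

No product — primer 1 has no binding site in the template.

Primer 1 (GGCCACGTCGC) does not match the top strand, and its reverse complement GCGACGTGGCC does not match either.
With no annealing site for primer 1, no amplification occurs.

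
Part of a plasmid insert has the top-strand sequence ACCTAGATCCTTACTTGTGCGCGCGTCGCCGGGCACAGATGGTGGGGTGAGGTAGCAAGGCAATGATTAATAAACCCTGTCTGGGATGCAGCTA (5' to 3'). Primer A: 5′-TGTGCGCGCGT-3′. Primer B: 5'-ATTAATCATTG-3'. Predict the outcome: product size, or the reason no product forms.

Primer A (TGTGCGCGCGT) matches the top strand at positions 16–26; it acts as a forward primer.
Primer B's reverse complement is CAATGATTAAT, matching the top strand at positions 61–71; it acts as a reverse primer.
The 3' ends face each other across positions 16–71, giving a 56 bp product.

Yes — a 56 bp product.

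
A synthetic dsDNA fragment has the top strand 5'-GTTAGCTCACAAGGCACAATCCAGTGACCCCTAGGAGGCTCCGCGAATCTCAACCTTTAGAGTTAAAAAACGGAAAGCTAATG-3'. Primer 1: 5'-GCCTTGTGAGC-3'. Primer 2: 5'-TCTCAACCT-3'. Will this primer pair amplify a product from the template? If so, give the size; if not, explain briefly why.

No product — the primers' 3' ends point away from each other.

Primer 1 (GCCTTGTGAGC) has reverse complement GCTCACAAGGC, which matches the top strand at positions 5–15; primer 1 anneals to the top strand there with its 3' end pointing upstream toward position 5.
Primer 2 (TCTCAACCT) matches the top strand directly at positions 48–56; it anneals to the bottom strand with its 3' end pointing downstream toward position 56.
The 3' ends diverge (primer 1 extends toward position 1, primer 2 toward position 83), so the primers never converge on a shared product.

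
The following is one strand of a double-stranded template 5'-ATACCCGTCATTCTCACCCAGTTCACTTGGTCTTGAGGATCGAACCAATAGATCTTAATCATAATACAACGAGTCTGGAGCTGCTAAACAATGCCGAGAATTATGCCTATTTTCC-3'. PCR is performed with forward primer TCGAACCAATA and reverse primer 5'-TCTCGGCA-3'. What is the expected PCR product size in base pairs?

Scanning the template, TCGAACCAATA occurs at positions 40–50; this primer anneals to the bottom strand there with its 3' end pointing downstream.
Taking the reverse complement of TCTCGGCA gives TGCCGAGA, found at positions 92–99 on the template; the primer anneals here to the top strand with its 3' end pointing upstream.
Amplicon spans positions 40–99: 60 bp.

60 bp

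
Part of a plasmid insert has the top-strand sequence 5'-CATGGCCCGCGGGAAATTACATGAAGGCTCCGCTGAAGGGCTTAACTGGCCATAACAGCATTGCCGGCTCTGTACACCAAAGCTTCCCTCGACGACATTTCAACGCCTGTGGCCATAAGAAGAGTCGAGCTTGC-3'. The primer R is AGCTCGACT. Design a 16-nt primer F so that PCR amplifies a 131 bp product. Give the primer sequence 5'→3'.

The reverse primer's reverse complement AGTCGAGCT matches the template at positions 123–131, so the product ends at position 131.
A 131 bp product then starts at position 131 − 131 + 1 = 1.
The forward primer is identical to the top strand there: CATGGCCCGCGGGAAA.

5'-CATGGCCCGCGGGAAA-3'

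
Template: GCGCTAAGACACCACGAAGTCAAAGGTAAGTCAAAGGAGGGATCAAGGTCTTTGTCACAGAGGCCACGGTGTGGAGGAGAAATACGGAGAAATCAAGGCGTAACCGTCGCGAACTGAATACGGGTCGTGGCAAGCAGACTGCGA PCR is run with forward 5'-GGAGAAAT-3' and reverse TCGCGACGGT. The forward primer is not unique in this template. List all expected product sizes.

37 bp, 27 bp

The forward primer GGAGAAAT matches the top strand at positions 76–83, 86–93.
The reverse primer's reverse complement is ACCGTCGCGA, matching at positions 103–112.
Each forward site pairs with the reverse site to give a product ending at position 112: sizes 37, 27 bp.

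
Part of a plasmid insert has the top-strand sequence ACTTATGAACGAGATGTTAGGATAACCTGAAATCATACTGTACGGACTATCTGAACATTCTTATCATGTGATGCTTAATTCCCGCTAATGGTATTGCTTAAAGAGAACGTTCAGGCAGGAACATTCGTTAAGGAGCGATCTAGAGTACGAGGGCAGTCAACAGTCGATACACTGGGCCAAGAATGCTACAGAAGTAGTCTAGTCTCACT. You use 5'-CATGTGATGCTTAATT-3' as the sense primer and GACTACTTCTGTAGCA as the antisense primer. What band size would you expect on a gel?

Forward primer CATGTGATGCTTAATT is found on the top strand at positions 65–80.
The reverse primer's reverse complement is TGCTACAGAAGTAGTC, which matches the template at positions 184–199.
Product length = (reverse-primer end) − (forward-primer start) + 1 = 199 − 65 + 1 = 135 bp.

135 bp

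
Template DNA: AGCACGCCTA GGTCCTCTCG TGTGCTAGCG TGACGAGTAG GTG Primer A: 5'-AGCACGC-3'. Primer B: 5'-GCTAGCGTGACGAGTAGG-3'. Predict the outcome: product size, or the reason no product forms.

Primer A (AGCACGC) matches the top strand at positions 1–7 (3' end points downstream).
Primer B (GCTAGCGTGACGAGTAGG) also matches the top strand directly, at positions 24–41 — its reverse complement CCTACTCGTCACGCTAGC is not present.
Both primers anneal to the bottom strand with 3' ends pointing the same way, so neither can prime synthesis back toward the other.

No product — both primers anneal to the same strand and extend in the same direction.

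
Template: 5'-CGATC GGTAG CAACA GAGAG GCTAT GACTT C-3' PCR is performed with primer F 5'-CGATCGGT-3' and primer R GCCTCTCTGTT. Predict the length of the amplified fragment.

22 bp

Scanning the template, CGATCGGT occurs at positions 1–8; this primer anneals to the bottom strand there with its 3' end pointing downstream.
Taking the reverse complement of GCCTCTCTGTT gives AACAGAGAGGC, found at positions 12–22 on the template; the primer anneals here to the top strand with its 3' end pointing upstream.
Amplicon spans positions 1–22: 22 bp.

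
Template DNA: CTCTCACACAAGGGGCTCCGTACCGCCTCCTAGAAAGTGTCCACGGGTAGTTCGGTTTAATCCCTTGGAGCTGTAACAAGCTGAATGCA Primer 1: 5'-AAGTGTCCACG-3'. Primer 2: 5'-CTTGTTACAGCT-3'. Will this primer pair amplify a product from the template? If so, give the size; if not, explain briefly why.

Yes — a 46 bp product.

Primer 1 (AAGTGTCCACG) matches the top strand at positions 35–45; it acts as a forward primer.
Primer 2's reverse complement is AGCTGTAACAAG, matching the top strand at positions 69–80; it acts as a reverse primer.
The 3' ends face each other across positions 35–80, giving a 46 bp product.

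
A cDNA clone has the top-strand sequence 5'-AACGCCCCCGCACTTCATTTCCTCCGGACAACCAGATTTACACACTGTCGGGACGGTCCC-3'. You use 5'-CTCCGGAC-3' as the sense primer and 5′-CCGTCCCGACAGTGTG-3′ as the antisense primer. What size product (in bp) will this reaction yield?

35 bp

The forward primer matches the template at positions 22–29.
Reverse complement of the reverse primer: CACACTGTCGGGACGG. This occurs on the top strand at positions 41–56.
Amplicon spans positions 22–56: 35 bp.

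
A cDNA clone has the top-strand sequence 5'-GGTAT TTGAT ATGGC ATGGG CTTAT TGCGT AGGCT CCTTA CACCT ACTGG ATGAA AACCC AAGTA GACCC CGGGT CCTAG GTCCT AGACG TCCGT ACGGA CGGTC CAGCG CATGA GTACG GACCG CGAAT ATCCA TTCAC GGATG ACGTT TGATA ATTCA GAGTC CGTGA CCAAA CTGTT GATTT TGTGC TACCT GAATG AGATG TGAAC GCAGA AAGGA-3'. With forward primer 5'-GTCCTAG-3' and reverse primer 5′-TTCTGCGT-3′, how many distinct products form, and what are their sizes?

The forward primer GTCCTAG matches the top strand at positions 74–80, 81–87.
The reverse primer's reverse complement is ACGCAGAA, matching at positions 209–216.
Each forward site pairs with the reverse site to give a product ending at position 216: sizes 143, 136 bp.

Two products: 143 bp, 136 bp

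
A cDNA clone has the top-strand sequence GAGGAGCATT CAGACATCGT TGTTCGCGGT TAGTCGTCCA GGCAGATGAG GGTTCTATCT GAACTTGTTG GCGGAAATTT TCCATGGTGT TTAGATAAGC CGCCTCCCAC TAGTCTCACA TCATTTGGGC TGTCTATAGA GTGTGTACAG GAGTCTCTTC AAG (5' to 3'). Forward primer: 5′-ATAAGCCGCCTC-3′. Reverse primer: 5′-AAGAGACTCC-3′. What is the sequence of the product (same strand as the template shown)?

The forward primer matches the template at positions 95–106.
Reverse complement of the reverse primer: GGAGTCTCTT. This occurs on the top strand at positions 150–159.
The product is the template from position 95 through 159 (65 bp).

5'-ATAAGCCGCCTCCCACTAGTCTCACATCATTTGGGCTGTCTATAGAGTGTGTACAGGAGTCTCTT-3'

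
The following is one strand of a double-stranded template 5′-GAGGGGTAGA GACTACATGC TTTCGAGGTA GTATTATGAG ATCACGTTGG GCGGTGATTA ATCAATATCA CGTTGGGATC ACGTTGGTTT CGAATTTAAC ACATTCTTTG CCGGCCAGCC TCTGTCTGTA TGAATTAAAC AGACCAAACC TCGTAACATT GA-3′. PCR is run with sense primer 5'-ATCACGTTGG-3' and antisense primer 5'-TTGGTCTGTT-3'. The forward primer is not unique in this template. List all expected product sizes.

The forward primer ATCACGTTGG matches the top strand at positions 41–50, 67–76, 78–87.
The reverse primer's reverse complement is AACAGACCAA, matching at positions 138–147.
Each forward site pairs with the reverse site to give a product ending at position 147: sizes 107, 81, 70 bp.

107 bp, 81 bp, 70 bp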